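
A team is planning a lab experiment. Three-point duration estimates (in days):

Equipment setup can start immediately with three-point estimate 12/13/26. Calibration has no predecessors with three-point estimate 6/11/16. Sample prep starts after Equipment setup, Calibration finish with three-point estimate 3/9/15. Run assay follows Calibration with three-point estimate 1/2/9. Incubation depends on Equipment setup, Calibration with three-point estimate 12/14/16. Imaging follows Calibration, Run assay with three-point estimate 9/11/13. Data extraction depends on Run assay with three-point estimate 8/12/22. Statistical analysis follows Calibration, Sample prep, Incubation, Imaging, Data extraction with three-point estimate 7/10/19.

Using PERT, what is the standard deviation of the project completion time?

te_Equipment setup = (12 + 4·13 + 26)/6 = 90/6 = 15; σ²_Equipment setup = ((26−12)/6)² = 5.444
te_Calibration = (6 + 4·11 + 16)/6 = 66/6 = 11; σ²_Calibration = ((16−6)/6)² = 2.778
te_Sample prep = (3 + 4·9 + 15)/6 = 54/6 = 9; σ²_Sample prep = ((15−3)/6)² = 4.000
te_Run assay = (1 + 4·2 + 9)/6 = 18/6 = 3; σ²_Run assay = ((9−1)/6)² = 1.778
te_Incubation = (12 + 4·14 + 16)/6 = 84/6 = 14; σ²_Incubation = ((16−12)/6)² = 0.444
te_Imaging = (9 + 4·11 + 13)/6 = 66/6 = 11; σ²_Imaging = ((13−9)/6)² = 0.444
te_Data extraction = (8 + 4·12 + 22)/6 = 78/6 = 13; σ²_Data extraction = ((22−8)/6)² = 5.444
te_Statistical analysis = (7 + 4·10 + 19)/6 = 66/6 = 11; σ²_Statistical analysis = ((19−7)/6)² = 4.000

Forward pass:
ES_Equipment setup = 0; EF_Equipment setup = 15
ES_Calibration = 0; EF_Calibration = 11
ES_Sample prep = max(EF_Equipment setup=15, EF_Calibration=11) = 15; EF_Sample prep = 15+9 = 24
ES_Run assay = 11; EF_Run assay = 11+3 = 14
ES_Incubation = max(EF_Equipment setup=15, EF_Calibration=11) = 15; EF_Incubation = 15+14 = 29
ES_Imaging = max(EF_Calibration=11, EF_Run assay=14) = 14; EF_Imaging = 14+11 = 25
ES_Data extraction = 14; EF_Data extraction = 14+13 = 27
ES_Statistical analysis = max(EF_Calibration=11, EF_Sample prep=24, EF_Incubation=29, EF_Imaging=25, EF_Data extraction=27) = 29; EF_Statistical analysis = 29+11 = 40
Expected project duration μ = 40 days. Critical path: Equipment setup → Incubation → Statistical analysis.

Variance along critical path = 5.444 + 0.444 + 4.000 = 9.889
σ = √9.889 = 3.145 days

3.14 days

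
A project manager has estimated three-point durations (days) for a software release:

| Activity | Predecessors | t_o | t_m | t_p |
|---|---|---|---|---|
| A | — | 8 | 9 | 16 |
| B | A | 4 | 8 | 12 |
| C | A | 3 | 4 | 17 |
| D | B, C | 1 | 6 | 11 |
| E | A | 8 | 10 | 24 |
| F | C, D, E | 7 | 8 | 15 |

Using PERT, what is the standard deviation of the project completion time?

te_A = (8 + 4·9 + 16)/6 = 60/6 = 10; σ²_A = ((16−8)/6)² = 1.778
te_B = (4 + 4·8 + 12)/6 = 48/6 = 8; σ²_B = ((12−4)/6)² = 1.778
te_C = (3 + 4·4 + 17)/6 = 36/6 = 6; σ²_C = ((17−3)/6)² = 5.444
te_D = (1 + 4·6 + 11)/6 = 36/6 = 6; σ²_D = ((11−1)/6)² = 2.778
te_E = (8 + 4·10 + 24)/6 = 72/6 = 12; σ²_E = ((24−8)/6)² = 7.111
te_F = (7 + 4·8 + 15)/6 = 54/6 = 9; σ²_F = ((15−7)/6)² = 1.778

Forward pass:
ES_A = 0; EF_A = 10
ES_B = 10; EF_B = 10+8 = 18
ES_C = 10; EF_C = 10+6 = 16
ES_D = max(EF_B=18, EF_C=16) = 18; EF_D = 18+6 = 24
ES_E = 10; EF_E = 10+12 = 22
ES_F = max(EF_C=16, EF_D=24, EF_E=22) = 24; EF_F = 24+9 = 33
Expected project duration μ = 33 days. Critical path: A → B → D → F.

Variance along critical path = 1.778 + 1.778 + 2.778 + 1.778 = 8.111
σ = √8.111 = 2.848 days

2.85 days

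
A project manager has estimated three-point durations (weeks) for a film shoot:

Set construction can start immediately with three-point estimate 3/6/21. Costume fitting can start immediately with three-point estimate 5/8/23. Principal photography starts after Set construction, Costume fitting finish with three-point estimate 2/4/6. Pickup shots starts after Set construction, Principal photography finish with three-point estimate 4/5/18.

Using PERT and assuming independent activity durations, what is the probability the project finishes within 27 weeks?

te_Set construction = (3 + 4·6 + 21)/6 = 48/6 = 8; σ²_Set construction = ((21−3)/6)² = 9.000
te_Costume fitting = (5 + 4·8 + 23)/6 = 60/6 = 10; σ²_Costume fitting = ((23−5)/6)² = 9.000
te_Principal photography = (2 + 4·4 + 6)/6 = 24/6 = 4; σ²_Principal photography = ((6−2)/6)² = 0.444
te_Pickup shots = (4 + 4·5 + 18)/6 = 42/6 = 7; σ²_Pickup shots = ((18−4)/6)² = 5.444

Forward pass:
ES_Set construction = 0; EF_Set construction = 8
ES_Costume fitting = 0; EF_Costume fitting = 10
ES_Principal photography = max(EF_Set construction=8, EF_Costume fitting=10) = 10; EF_Principal photography = 10+4 = 14
ES_Pickup shots = max(EF_Set construction=8, EF_Principal photography=14) = 14; EF_Pickup shots = 14+7 = 21
Expected project duration μ = 21 weeks. Critical path: Costume fitting → Principal photography → Pickup shots.

Variance along critical path = 9.000 + 0.444 + 5.444 = 14.889; σ = √14.889 = 3.859 weeks.
Z = (27 − 21) / 3.859 = 1.555
P(T ≤ 27) = Φ(1.555) ≈ 0.940

0.940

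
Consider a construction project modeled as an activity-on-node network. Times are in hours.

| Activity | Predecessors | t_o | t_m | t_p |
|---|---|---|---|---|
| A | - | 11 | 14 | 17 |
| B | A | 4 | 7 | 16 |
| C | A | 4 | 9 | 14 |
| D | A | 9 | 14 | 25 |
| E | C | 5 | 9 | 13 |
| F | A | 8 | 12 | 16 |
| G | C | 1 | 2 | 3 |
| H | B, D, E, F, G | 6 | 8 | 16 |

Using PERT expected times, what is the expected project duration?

te_A = (11 + 4·14 + 17)/6 = 84/6 = 14
te_B = (4 + 4·7 + 16)/6 = 48/6 = 8
te_C = (4 + 4·9 + 14)/6 = 54/6 = 9
te_D = (9 + 4·14 + 25)/6 = 90/6 = 15
te_E = (5 + 4·9 + 13)/6 = 54/6 = 9
te_F = (8 + 4·12 + 16)/6 = 72/6 = 12
te_G = (1 + 4·2 + 3)/6 = 12/6 = 2
te_H = (6 + 4·8 + 16)/6 = 54/6 = 9

Forward pass:
ES_A = 0; EF_A = 14
ES_B = 14; EF_B = 14+8 = 22
ES_C = 14; EF_C = 14+9 = 23
ES_D = 14; EF_D = 14+15 = 29
ES_E = 23; EF_E = 23+9 = 32
ES_F = 14; EF_F = 14+12 = 26
ES_G = 23; EF_G = 23+2 = 25
ES_H = max(EF_B=22, EF_D=29, EF_E=32, EF_F=26, EF_G=25) = 32; EF_H = 32+9 = 41
Expected project duration μ = 41 hours. Critical path: A → C → E → H.

41 hours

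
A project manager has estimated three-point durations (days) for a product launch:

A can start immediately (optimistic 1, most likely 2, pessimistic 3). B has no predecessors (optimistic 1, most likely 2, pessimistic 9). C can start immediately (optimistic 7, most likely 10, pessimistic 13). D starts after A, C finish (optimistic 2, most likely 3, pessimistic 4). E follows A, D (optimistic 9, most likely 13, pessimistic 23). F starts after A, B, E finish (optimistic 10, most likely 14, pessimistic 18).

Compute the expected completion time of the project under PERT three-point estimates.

te_A = (1 + 4·2 + 3)/6 = 12/6 = 2
te_B = (1 + 4·2 + 9)/6 = 18/6 = 3
te_C = (7 + 4·10 + 13)/6 = 60/6 = 10
te_D = (2 + 4·3 + 4)/6 = 18/6 = 3
te_E = (9 + 4·13 + 23)/6 = 84/6 = 14
te_F = (10 + 4·14 + 18)/6 = 84/6 = 14

Forward pass:
ES_A = 0; EF_A = 2
ES_B = 0; EF_B = 3
ES_C = 0; EF_C = 10
ES_D = max(EF_A=2, EF_C=10) = 10; EF_D = 10+3 = 13
ES_E = max(EF_A=2, EF_D=13) = 13; EF_E = 13+14 = 27
ES_F = max(EF_A=2, EF_B=3, EF_E=27) = 27; EF_F = 27+14 = 41
Expected project duration μ = 41 days. Critical path: C → D → E → F.

41 days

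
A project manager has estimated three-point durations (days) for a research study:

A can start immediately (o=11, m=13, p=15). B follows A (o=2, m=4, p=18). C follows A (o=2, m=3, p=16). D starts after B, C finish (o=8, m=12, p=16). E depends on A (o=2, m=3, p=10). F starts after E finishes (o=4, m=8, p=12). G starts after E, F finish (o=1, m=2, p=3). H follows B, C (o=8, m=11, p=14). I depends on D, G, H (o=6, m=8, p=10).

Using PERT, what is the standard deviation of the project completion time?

3.13 days

te_A = (11 + 4·13 + 15)/6 = 78/6 = 13; σ²_A = ((15−11)/6)² = 0.444
te_B = (2 + 4·4 + 18)/6 = 36/6 = 6; σ²_B = ((18−2)/6)² = 7.111
te_C = (2 + 4·3 + 16)/6 = 30/6 = 5; σ²_C = ((16−2)/6)² = 5.444
te_D = (8 + 4·12 + 16)/6 = 72/6 = 12; σ²_D = ((16−8)/6)² = 1.778
te_E = (2 + 4·3 + 10)/6 = 24/6 = 4; σ²_E = ((10−2)/6)² = 1.778
te_F = (4 + 4·8 + 12)/6 = 48/6 = 8; σ²_F = ((12−4)/6)² = 1.778
te_G = (1 + 4·2 + 3)/6 = 12/6 = 2; σ²_G = ((3−1)/6)² = 0.111
te_H = (8 + 4·11 + 14)/6 = 66/6 = 11; σ²_H = ((14−8)/6)² = 1.000
te_I = (6 + 4·8 + 10)/6 = 48/6 = 8; σ²_I = ((10−6)/6)² = 0.444

Forward pass:
ES_A = 0; EF_A = 13
ES_B = 13; EF_B = 13+6 = 19
ES_C = 13; EF_C = 13+5 = 18
ES_D = max(EF_B=19, EF_C=18) = 19; EF_D = 19+12 = 31
ES_E = 13; EF_E = 13+4 = 17
ES_F = 17; EF_F = 17+8 = 25
ES_G = max(EF_E=17, EF_F=25) = 25; EF_G = 25+2 = 27
ES_H = max(EF_B=19, EF_C=18) = 19; EF_H = 19+11 = 30
ES_I = max(EF_D=31, EF_G=27, EF_H=30) = 31; EF_I = 31+8 = 39
Expected project duration μ = 39 days. Critical path: A → B → D → I.

Variance along critical path = 0.444 + 7.111 + 1.778 + 0.444 = 9.778
σ = √9.778 = 3.127 days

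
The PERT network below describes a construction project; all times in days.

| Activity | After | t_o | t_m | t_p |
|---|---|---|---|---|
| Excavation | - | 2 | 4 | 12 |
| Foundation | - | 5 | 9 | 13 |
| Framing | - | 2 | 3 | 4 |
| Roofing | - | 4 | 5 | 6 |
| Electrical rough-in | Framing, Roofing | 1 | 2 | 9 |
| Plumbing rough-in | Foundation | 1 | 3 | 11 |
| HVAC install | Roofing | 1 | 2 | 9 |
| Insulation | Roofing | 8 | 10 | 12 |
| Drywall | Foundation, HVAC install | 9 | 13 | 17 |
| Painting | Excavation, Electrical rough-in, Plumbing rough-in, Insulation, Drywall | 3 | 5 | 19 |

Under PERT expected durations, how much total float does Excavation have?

17 days

te_Excavation = (2 + 4·4 + 12)/6 = 30/6 = 5
te_Foundation = (5 + 4·9 + 13)/6 = 54/6 = 9
te_Framing = (2 + 4·3 + 4)/6 = 18/6 = 3
te_Roofing = (4 + 4·5 + 6)/6 = 30/6 = 5
te_Electrical rough-in = (1 + 4·2 + 9)/6 = 18/6 = 3
te_Plumbing rough-in = (1 + 4·3 + 11)/6 = 24/6 = 4
te_HVAC install = (1 + 4·2 + 9)/6 = 18/6 = 3
te_Insulation = (8 + 4·10 + 12)/6 = 60/6 = 10
te_Drywall = (9 + 4·13 + 17)/6 = 78/6 = 13
te_Painting = (3 + 4·5 + 19)/6 = 42/6 = 7

Forward pass:
ES_Excavation = 0; EF_Excavation = 5
ES_Foundation = 0; EF_Foundation = 9
ES_Framing = 0; EF_Framing = 3
ES_Roofing = 0; EF_Roofing = 5
ES_Electrical rough-in = max(EF_Framing=3, EF_Roofing=5) = 5; EF_Electrical rough-in = 5+3 = 8
ES_Plumbing rough-in = 9; EF_Plumbing rough-in = 9+4 = 13
ES_HVAC install = 5; EF_HVAC install = 5+3 = 8
ES_Insulation = 5; EF_Insulation = 5+10 = 15
ES_Drywall = max(EF_Foundation=9, EF_HVAC install=8) = 9; EF_Drywall = 9+13 = 22
ES_Painting = max(EF_Excavation=5, EF_Electrical rough-in=8, EF_Plumbing rough-in=13, EF_Insulation=15, EF_Drywall=22) = 22; EF_Painting = 22+7 = 29
Expected project duration μ = 29 days. Critical path: Foundation → Drywall → Painting.

Backward pass:
LF_Painting = 29; LS_Painting = 29−7 = 22
LF_Drywall = LS_Painting = 22; LS_Drywall = 22−13 = 9
LF_Insulation = LS_Painting = 22; LS_Insulation = 22−10 = 12
LF_HVAC install = LS_Drywall = 9; LS_HVAC install = 9−3 = 6
LF_Plumbing rough-in = LS_Painting = 22; LS_Plumbing rough-in = 22−4 = 18
LF_Electrical rough-in = LS_Painting = 22; LS_Electrical rough-in = 22−3 = 19
LF_Roofing = min(LS_Electrical rough-in=19, LS_HVAC install=6, LS_Insulation=12) = 6; LS_Roofing = 6−5 = 1
LF_Framing = LS_Electrical rough-in = 19; LS_Framing = 19−3 = 16
LF_Foundation = min(LS_Plumbing rough-in=18, LS_Drywall=9) = 9; LS_Foundation = 9−9 = 0
LF_Excavation = LS_Painting = 22; LS_Excavation = 22−5 = 17
Slack_Excavation = LS_Excavation − ES_Excavation = 17 − 0 = 17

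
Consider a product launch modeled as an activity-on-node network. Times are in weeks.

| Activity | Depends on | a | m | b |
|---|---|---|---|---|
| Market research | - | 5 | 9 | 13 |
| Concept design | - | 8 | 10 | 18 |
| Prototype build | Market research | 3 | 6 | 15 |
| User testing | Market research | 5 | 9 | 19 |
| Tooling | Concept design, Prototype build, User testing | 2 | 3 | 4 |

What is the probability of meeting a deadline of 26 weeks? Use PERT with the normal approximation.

te_Market research = (5 + 4·9 + 13)/6 = 54/6 = 9; σ²_Market research = ((13−5)/6)² = 1.778
te_Concept design = (8 + 4·10 + 18)/6 = 66/6 = 11; σ²_Concept design = ((18−8)/6)² = 2.778
te_Prototype build = (3 + 4·6 + 15)/6 = 42/6 = 7; σ²_Prototype build = ((15−3)/6)² = 4.000
te_User testing = (5 + 4·9 + 19)/6 = 60/6 = 10; σ²_User testing = ((19−5)/6)² = 5.444
te_Tooling = (2 + 4·3 + 4)/6 = 18/6 = 3; σ²_Tooling = ((4−2)/6)² = 0.111

Forward pass:
ES_Market research = 0; EF_Market research = 9
ES_Concept design = 0; EF_Concept design = 11
ES_Prototype build = 9; EF_Prototype build = 9+7 = 16
ES_User testing = 9; EF_User testing = 9+10 = 19
ES_Tooling = max(EF_Concept design=11, EF_Prototype build=16, EF_User testing=19) = 19; EF_Tooling = 19+3 = 22
Expected project duration μ = 22 weeks. Critical path: Market research → User testing → Tooling.

Variance along critical path = 1.778 + 5.444 + 0.111 = 7.333; σ = √7.333 = 2.708 weeks.
Z = (26 − 22) / 2.708 = 1.477
P(T ≤ 26) = Φ(1.477) ≈ 0.930

0.930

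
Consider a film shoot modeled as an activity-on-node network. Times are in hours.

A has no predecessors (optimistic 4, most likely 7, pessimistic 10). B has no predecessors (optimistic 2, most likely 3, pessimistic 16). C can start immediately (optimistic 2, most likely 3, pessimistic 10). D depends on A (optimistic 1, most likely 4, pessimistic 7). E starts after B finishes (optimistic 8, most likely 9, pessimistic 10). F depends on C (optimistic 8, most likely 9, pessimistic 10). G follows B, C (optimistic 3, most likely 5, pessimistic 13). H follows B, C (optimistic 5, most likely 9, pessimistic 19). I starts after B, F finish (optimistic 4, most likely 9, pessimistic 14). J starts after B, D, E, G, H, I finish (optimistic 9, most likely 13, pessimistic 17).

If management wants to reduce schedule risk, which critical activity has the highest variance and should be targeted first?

te_A = (4 + 4·7 + 10)/6 = 42/6 = 7; σ²_A = ((10−4)/6)² = 1.000
te_B = (2 + 4·3 + 16)/6 = 30/6 = 5; σ²_B = ((16−2)/6)² = 5.444
te_C = (2 + 4·3 + 10)/6 = 24/6 = 4; σ²_C = ((10−2)/6)² = 1.778
te_D = (1 + 4·4 + 7)/6 = 24/6 = 4; σ²_D = ((7−1)/6)² = 1.000
te_E = (8 + 4·9 + 10)/6 = 54/6 = 9; σ²_E = ((10−8)/6)² = 0.111
te_F = (8 + 4·9 + 10)/6 = 54/6 = 9; σ²_F = ((10−8)/6)² = 0.111
te_G = (3 + 4·5 + 13)/6 = 36/6 = 6; σ²_G = ((13−3)/6)² = 2.778
te_H = (5 + 4·9 + 19)/6 = 60/6 = 10; σ²_H = ((19−5)/6)² = 5.444
te_I = (4 + 4·9 + 14)/6 = 54/6 = 9; σ²_I = ((14−4)/6)² = 2.778
te_J = (9 + 4·13 + 17)/6 = 78/6 = 13; σ²_J = ((17−9)/6)² = 1.778

Forward pass:
ES_A = 0; EF_A = 7
ES_B = 0; EF_B = 5
ES_C = 0; EF_C = 4
ES_D = 7; EF_D = 7+4 = 11
ES_E = 5; EF_E = 5+9 = 14
ES_F = 4; EF_F = 4+9 = 13
ES_G = max(EF_B=5, EF_C=4) = 5; EF_G = 5+6 = 11
ES_H = max(EF_B=5, EF_C=4) = 5; EF_H = 5+10 = 15
ES_I = max(EF_B=5, EF_F=13) = 13; EF_I = 13+9 = 22
ES_J = max(EF_B=5, EF_D=11, EF_E=14, EF_G=11, EF_H=15, EF_I=22) = 22; EF_J = 22+13 = 35
Expected project duration μ = 35 hours. Critical path: C → F → I → J.

Variances on critical path: σ²_C=1.778, σ²_F=0.111, σ²_I=2.778, σ²_J=1.778.
Largest is σ²_I = 2.778.

I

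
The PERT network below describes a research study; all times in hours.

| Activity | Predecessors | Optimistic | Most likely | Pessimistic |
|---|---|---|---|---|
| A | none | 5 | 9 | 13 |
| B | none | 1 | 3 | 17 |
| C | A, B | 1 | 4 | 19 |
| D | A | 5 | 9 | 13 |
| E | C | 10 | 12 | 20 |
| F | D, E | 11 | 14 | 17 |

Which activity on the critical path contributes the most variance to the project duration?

C

te_A = (5 + 4·9 + 13)/6 = 54/6 = 9; σ²_A = ((13−5)/6)² = 1.778
te_B = (1 + 4·3 + 17)/6 = 30/6 = 5; σ²_B = ((17−1)/6)² = 7.111
te_C = (1 + 4·4 + 19)/6 = 36/6 = 6; σ²_C = ((19−1)/6)² = 9.000
te_D = (5 + 4·9 + 13)/6 = 54/6 = 9; σ²_D = ((13−5)/6)² = 1.778
te_E = (10 + 4·12 + 20)/6 = 78/6 = 13; σ²_E = ((20−10)/6)² = 2.778
te_F = (11 + 4·14 + 17)/6 = 84/6 = 14; σ²_F = ((17−11)/6)² = 1.000

Forward pass:
ES_A = 0; EF_A = 9
ES_B = 0; EF_B = 5
ES_C = max(EF_A=9, EF_B=5) = 9; EF_C = 9+6 = 15
ES_D = 9; EF_D = 9+9 = 18
ES_E = 15; EF_E = 15+13 = 28
ES_F = max(EF_D=18, EF_E=28) = 28; EF_F = 28+14 = 42
Expected project duration μ = 42 hours. Critical path: A → C → E → F.

Variances on critical path: σ²_A=1.778, σ²_C=9.000, σ²_E=2.778, σ²_F=1.000.
Largest is σ²_C = 9.000.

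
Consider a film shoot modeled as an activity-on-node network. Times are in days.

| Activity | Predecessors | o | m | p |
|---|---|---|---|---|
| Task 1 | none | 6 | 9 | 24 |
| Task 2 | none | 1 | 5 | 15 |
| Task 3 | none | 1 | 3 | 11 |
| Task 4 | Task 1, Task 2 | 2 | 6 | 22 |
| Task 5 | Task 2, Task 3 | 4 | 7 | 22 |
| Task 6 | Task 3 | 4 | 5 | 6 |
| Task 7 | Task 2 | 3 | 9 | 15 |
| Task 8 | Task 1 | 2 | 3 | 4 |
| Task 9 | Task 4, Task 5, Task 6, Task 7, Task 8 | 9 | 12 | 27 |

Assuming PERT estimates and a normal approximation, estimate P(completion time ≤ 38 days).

te_Task 1 = (6 + 4·9 + 24)/6 = 66/6 = 11; σ²_Task 1 = ((24−6)/6)² = 9.000
te_Task 2 = (1 + 4·5 + 15)/6 = 36/6 = 6; σ²_Task 2 = ((15−1)/6)² = 5.444
te_Task 3 = (1 + 4·3 + 11)/6 = 24/6 = 4; σ²_Task 3 = ((11−1)/6)² = 2.778
te_Task 4 = (2 + 4·6 + 22)/6 = 48/6 = 8; σ²_Task 4 = ((22−2)/6)² = 11.111
te_Task 5 = (4 + 4·7 + 22)/6 = 54/6 = 9; σ²_Task 5 = ((22−4)/6)² = 9.000
te_Task 6 = (4 + 4·5 + 6)/6 = 30/6 = 5; σ²_Task 6 = ((6−4)/6)² = 0.111
te_Task 7 = (3 + 4·9 + 15)/6 = 54/6 = 9; σ²_Task 7 = ((15−3)/6)² = 4.000
te_Task 8 = (2 + 4·3 + 4)/6 = 18/6 = 3; σ²_Task 8 = ((4−2)/6)² = 0.111
te_Task 9 = (9 + 4·12 + 27)/6 = 84/6 = 14; σ²_Task 9 = ((27−9)/6)² = 9.000

Forward pass:
ES_Task 1 = 0; EF_Task 1 = 11
ES_Task 2 = 0; EF_Task 2 = 6
ES_Task 3 = 0; EF_Task 3 = 4
ES_Task 4 = max(EF_Task 1=11, EF_Task 2=6) = 11; EF_Task 4 = 11+8 = 19
ES_Task 5 = max(EF_Task 2=6, EF_Task 3=4) = 6; EF_Task 5 = 6+9 = 15
ES_Task 6 = 4; EF_Task 6 = 4+5 = 9
ES_Task 7 = 6; EF_Task 7 = 6+9 = 15
ES_Task 8 = 11; EF_Task 8 = 11+3 = 14
ES_Task 9 = max(EF_Task 4=19, EF_Task 5=15, EF_Task 6=9, EF_Task 7=15, EF_Task 8=14) = 19; EF_Task 9 = 19+14 = 33
Expected project duration μ = 33 days. Critical path: Task 1 → Task 4 → Task 9.

Variance along critical path = 9.000 + 11.111 + 9.000 = 29.111; σ = √29.111 = 5.395 days.
Z = (38 − 33) / 5.395 = 0.927
P(T ≤ 38) = Φ(0.927) ≈ 0.823

0.823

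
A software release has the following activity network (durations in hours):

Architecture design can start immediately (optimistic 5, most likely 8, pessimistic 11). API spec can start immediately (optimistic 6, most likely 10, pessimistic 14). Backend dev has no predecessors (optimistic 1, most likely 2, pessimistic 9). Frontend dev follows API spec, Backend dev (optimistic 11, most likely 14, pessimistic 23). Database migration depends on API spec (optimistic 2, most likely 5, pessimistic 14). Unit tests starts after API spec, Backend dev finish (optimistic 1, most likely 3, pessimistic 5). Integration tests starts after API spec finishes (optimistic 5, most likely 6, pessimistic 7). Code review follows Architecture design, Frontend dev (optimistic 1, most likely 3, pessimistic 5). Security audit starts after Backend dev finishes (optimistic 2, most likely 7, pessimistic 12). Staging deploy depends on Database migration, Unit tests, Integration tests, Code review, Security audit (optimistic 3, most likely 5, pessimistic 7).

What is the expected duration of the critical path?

te_Architecture design = (5 + 4·8 + 11)/6 = 48/6 = 8
te_API spec = (6 + 4·10 + 14)/6 = 60/6 = 10
te_Backend dev = (1 + 4·2 + 9)/6 = 18/6 = 3
te_Frontend dev = (11 + 4·14 + 23)/6 = 90/6 = 15
te_Database migration = (2 + 4·5 + 14)/6 = 36/6 = 6
te_Unit tests = (1 + 4·3 + 5)/6 = 18/6 = 3
te_Integration tests = (5 + 4·6 + 7)/6 = 36/6 = 6
te_Code review = (1 + 4·3 + 5)/6 = 18/6 = 3
te_Security audit = (2 + 4·7 + 12)/6 = 42/6 = 7
te_Staging deploy = (3 + 4·5 + 7)/6 = 30/6 = 5

Forward pass:
ES_Architecture design = 0; EF_Architecture design = 8
ES_API spec = 0; EF_API spec = 10
ES_Backend dev = 0; EF_Backend dev = 3
ES_Frontend dev = max(EF_API spec=10, EF_Backend dev=3) = 10; EF_Frontend dev = 10+15 = 25
ES_Database migration = 10; EF_Database migration = 10+6 = 16
ES_Unit tests = max(EF_API spec=10, EF_Backend dev=3) = 10; EF_Unit tests = 10+3 = 13
ES_Integration tests = 10; EF_Integration tests = 10+6 = 16
ES_Code review = max(EF_Architecture design=8, EF_Frontend dev=25) = 25; EF_Code review = 25+3 = 28
ES_Security audit = 3; EF_Security audit = 3+7 = 10
ES_Staging deploy = max(EF_Database migration=16, EF_Unit tests=13, EF_Integration tests=16, EF_Code review=28, EF_Security audit=10) = 28; EF_Staging deploy = 28+5 = 33
Expected project duration μ = 33 hours. Critical path: API spec → Frontend dev → Code review → Staging deploy.

33 hours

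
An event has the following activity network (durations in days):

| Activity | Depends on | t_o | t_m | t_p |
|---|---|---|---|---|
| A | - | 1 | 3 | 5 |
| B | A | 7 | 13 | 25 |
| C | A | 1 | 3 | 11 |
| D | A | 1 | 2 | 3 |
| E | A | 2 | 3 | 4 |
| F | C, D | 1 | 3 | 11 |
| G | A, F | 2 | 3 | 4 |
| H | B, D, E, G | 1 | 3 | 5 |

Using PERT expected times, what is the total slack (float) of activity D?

te_A = (1 + 4·3 + 5)/6 = 18/6 = 3
te_B = (7 + 4·13 + 25)/6 = 84/6 = 14
te_C = (1 + 4·3 + 11)/6 = 24/6 = 4
te_D = (1 + 4·2 + 3)/6 = 12/6 = 2
te_E = (2 + 4·3 + 4)/6 = 18/6 = 3
te_F = (1 + 4·3 + 11)/6 = 24/6 = 4
te_G = (2 + 4·3 + 4)/6 = 18/6 = 3
te_H = (1 + 4·3 + 5)/6 = 18/6 = 3

Forward pass:
ES_A = 0; EF_A = 3
ES_B = 3; EF_B = 3+14 = 17
ES_C = 3; EF_C = 3+4 = 7
ES_D = 3; EF_D = 3+2 = 5
ES_E = 3; EF_E = 3+3 = 6
ES_F = max(EF_C=7, EF_D=5) = 7; EF_F = 7+4 = 11
ES_G = max(EF_A=3, EF_F=11) = 11; EF_G = 11+3 = 14
ES_H = max(EF_B=17, EF_D=5, EF_E=6, EF_G=14) = 17; EF_H = 17+3 = 20
Expected project duration μ = 20 days. Critical path: A → B → H.

Backward pass:
LF_H = 20; LS_H = 20−3 = 17
LF_G = LS_H = 17; LS_G = 17−3 = 14
LF_F = LS_G = 14; LS_F = 14−4 = 10
LF_E = LS_H = 17; LS_E = 17−3 = 14
LF_D = min(LS_F=10, LS_H=17) = 10; LS_D = 10−2 = 8
LF_C = LS_F = 10; LS_C = 10−4 = 6
LF_B = LS_H = 17; LS_B = 17−14 = 3
LF_A = min(LS_B=3, LS_C=6, LS_D=8, LS_E=14, LS_G=14) = 3; LS_A = 3−3 = 0
Slack_D = LS_D − ES_D = 8 − 3 = 5

5 days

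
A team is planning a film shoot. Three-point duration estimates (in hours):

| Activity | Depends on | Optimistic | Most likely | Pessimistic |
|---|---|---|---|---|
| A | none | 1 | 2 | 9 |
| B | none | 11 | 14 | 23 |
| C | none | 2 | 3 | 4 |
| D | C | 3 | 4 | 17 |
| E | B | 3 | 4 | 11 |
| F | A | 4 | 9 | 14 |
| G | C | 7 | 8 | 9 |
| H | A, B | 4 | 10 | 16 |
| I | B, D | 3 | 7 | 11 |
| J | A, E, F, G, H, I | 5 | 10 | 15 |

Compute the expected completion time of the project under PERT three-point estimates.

35 hours

te_A = (1 + 4·2 + 9)/6 = 18/6 = 3
te_B = (11 + 4·14 + 23)/6 = 90/6 = 15
te_C = (2 + 4·3 + 4)/6 = 18/6 = 3
te_D = (3 + 4·4 + 17)/6 = 36/6 = 6
te_E = (3 + 4·4 + 11)/6 = 30/6 = 5
te_F = (4 + 4·9 + 14)/6 = 54/6 = 9
te_G = (7 + 4·8 + 9)/6 = 48/6 = 8
te_H = (4 + 4·10 + 16)/6 = 60/6 = 10
te_I = (3 + 4·7 + 11)/6 = 42/6 = 7
te_J = (5 + 4·10 + 15)/6 = 60/6 = 10

Forward pass:
ES_A = 0; EF_A = 3
ES_B = 0; EF_B = 15
ES_C = 0; EF_C = 3
ES_D = 3; EF_D = 3+6 = 9
ES_E = 15; EF_E = 15+5 = 20
ES_F = 3; EF_F = 3+9 = 12
ES_G = 3; EF_G = 3+8 = 11
ES_H = max(EF_A=3, EF_B=15) = 15; EF_H = 15+10 = 25
ES_I = max(EF_B=15, EF_D=9) = 15; EF_I = 15+7 = 22
ES_J = max(EF_A=3, EF_E=20, EF_F=12, EF_G=11, EF_H=25, EF_I=22) = 25; EF_J = 25+10 = 35
Expected project duration μ = 35 hours. Critical path: B → H → J.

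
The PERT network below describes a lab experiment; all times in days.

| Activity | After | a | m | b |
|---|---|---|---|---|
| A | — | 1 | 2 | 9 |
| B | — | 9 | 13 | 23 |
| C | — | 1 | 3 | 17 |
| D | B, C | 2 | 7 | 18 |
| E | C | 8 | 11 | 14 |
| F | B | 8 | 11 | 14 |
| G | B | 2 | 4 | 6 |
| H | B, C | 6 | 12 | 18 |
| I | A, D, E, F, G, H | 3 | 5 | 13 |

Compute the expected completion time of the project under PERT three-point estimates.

te_A = (1 + 4·2 + 9)/6 = 18/6 = 3
te_B = (9 + 4·13 + 23)/6 = 84/6 = 14
te_C = (1 + 4·3 + 17)/6 = 30/6 = 5
te_D = (2 + 4·7 + 18)/6 = 48/6 = 8
te_E = (8 + 4·11 + 14)/6 = 66/6 = 11
te_F = (8 + 4·11 + 14)/6 = 66/6 = 11
te_G = (2 + 4·4 + 6)/6 = 24/6 = 4
te_H = (6 + 4·12 + 18)/6 = 72/6 = 12
te_I = (3 + 4·5 + 13)/6 = 36/6 = 6

Forward pass:
ES_A = 0; EF_A = 3
ES_B = 0; EF_B = 14
ES_C = 0; EF_C = 5
ES_D = max(EF_B=14, EF_C=5) = 14; EF_D = 14+8 = 22
ES_E = 5; EF_E = 5+11 = 16
ES_F = 14; EF_F = 14+11 = 25
ES_G = 14; EF_G = 14+4 = 18
ES_H = max(EF_B=14, EF_C=5) = 14; EF_H = 14+12 = 26
ES_I = max(EF_A=3, EF_D=22, EF_E=16, EF_F=25, EF_G=18, EF_H=26) = 26; EF_I = 26+6 = 32
Expected project duration μ = 32 days. Critical path: B → H → I.

32 days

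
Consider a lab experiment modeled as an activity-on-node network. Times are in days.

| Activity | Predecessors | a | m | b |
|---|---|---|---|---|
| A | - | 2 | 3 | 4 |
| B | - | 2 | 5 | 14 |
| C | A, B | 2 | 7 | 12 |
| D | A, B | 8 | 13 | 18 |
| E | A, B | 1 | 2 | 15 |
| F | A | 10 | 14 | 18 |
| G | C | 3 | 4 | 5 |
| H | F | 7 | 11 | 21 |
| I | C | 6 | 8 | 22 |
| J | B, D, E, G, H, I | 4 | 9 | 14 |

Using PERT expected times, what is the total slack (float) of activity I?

te_A = (2 + 4·3 + 4)/6 = 18/6 = 3
te_B = (2 + 4·5 + 14)/6 = 36/6 = 6
te_C = (2 + 4·7 + 12)/6 = 42/6 = 7
te_D = (8 + 4·13 + 18)/6 = 78/6 = 13
te_E = (1 + 4·2 + 15)/6 = 24/6 = 4
te_F = (10 + 4·14 + 18)/6 = 84/6 = 14
te_G = (3 + 4·4 + 5)/6 = 24/6 = 4
te_H = (7 + 4·11 + 21)/6 = 72/6 = 12
te_I = (6 + 4·8 + 22)/6 = 60/6 = 10
te_J = (4 + 4·9 + 14)/6 = 54/6 = 9

Forward pass:
ES_A = 0; EF_A = 3
ES_B = 0; EF_B = 6
ES_C = max(EF_A=3, EF_B=6) = 6; EF_C = 6+7 = 13
ES_D = max(EF_A=3, EF_B=6) = 6; EF_D = 6+13 = 19
ES_E = max(EF_A=3, EF_B=6) = 6; EF_E = 6+4 = 10
ES_F = 3; EF_F = 3+14 = 17
ES_G = 13; EF_G = 13+4 = 17
ES_H = 17; EF_H = 17+12 = 29
ES_I = 13; EF_I = 13+10 = 23
ES_J = max(EF_B=6, EF_D=19, EF_E=10, EF_G=17, EF_H=29, EF_I=23) = 29; EF_J = 29+9 = 38
Expected project duration μ = 38 days. Critical path: A → F → H → J.

Backward pass:
LF_J = 38; LS_J = 38−9 = 29
LF_I = LS_J = 29; LS_I = 29−10 = 19
LF_H = LS_J = 29; LS_H = 29−12 = 17
LF_G = LS_J = 29; LS_G = 29−4 = 25
LF_F = LS_H = 17; LS_F = 17−14 = 3
LF_E = LS_J = 29; LS_E = 29−4 = 25
LF_D = LS_J = 29; LS_D = 29−13 = 16
LF_C = min(LS_G=25, LS_I=19) = 19; LS_C = 19−7 = 12
LF_B = min(LS_C=12, LS_D=16, LS_E=25, LS_J=29) = 12; LS_B = 12−6 = 6
LF_A = min(LS_C=12, LS_D=16, LS_E=25, LS_F=3) = 3; LS_A = 3−3 = 0
Slack_I = LS_I − ES_I = 19 − 13 = 6

6 days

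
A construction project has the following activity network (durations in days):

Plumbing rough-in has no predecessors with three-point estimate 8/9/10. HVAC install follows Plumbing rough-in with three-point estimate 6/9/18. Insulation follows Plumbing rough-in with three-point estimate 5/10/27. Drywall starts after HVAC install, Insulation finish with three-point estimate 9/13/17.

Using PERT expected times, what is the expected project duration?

34 days

te_Plumbing rough-in = (8 + 4·9 + 10)/6 = 54/6 = 9
te_HVAC install = (6 + 4·9 + 18)/6 = 60/6 = 10
te_Insulation = (5 + 4·10 + 27)/6 = 72/6 = 12
te_Drywall = (9 + 4·13 + 17)/6 = 78/6 = 13

Forward pass:
ES_Plumbing rough-in = 0; EF_Plumbing rough-in = 9
ES_HVAC install = 9; EF_HVAC install = 9+10 = 19
ES_Insulation = 9; EF_Insulation = 9+12 = 21
ES_Drywall = max(EF_HVAC install=19, EF_Insulation=21) = 21; EF_Drywall = 21+13 = 34
Expected project duration μ = 34 days. Critical path: Plumbing rough-in → Insulation → Drywall.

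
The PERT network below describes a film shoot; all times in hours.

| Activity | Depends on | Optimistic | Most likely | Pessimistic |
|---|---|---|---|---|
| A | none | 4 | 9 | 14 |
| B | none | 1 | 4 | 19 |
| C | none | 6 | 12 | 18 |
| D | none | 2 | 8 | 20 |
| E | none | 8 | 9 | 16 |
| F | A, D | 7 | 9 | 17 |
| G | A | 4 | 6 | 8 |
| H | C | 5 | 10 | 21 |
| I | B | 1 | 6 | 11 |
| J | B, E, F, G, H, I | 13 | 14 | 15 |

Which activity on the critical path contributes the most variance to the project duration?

H

te_A = (4 + 4·9 + 14)/6 = 54/6 = 9; σ²_A = ((14−4)/6)² = 2.778
te_B = (1 + 4·4 + 19)/6 = 36/6 = 6; σ²_B = ((19−1)/6)² = 9.000
te_C = (6 + 4·12 + 18)/6 = 72/6 = 12; σ²_C = ((18−6)/6)² = 4.000
te_D = (2 + 4·8 + 20)/6 = 54/6 = 9; σ²_D = ((20−2)/6)² = 9.000
te_E = (8 + 4·9 + 16)/6 = 60/6 = 10; σ²_E = ((16−8)/6)² = 1.778
te_F = (7 + 4·9 + 17)/6 = 60/6 = 10; σ²_F = ((17−7)/6)² = 2.778
te_G = (4 + 4·6 + 8)/6 = 36/6 = 6; σ²_G = ((8−4)/6)² = 0.444
te_H = (5 + 4·10 + 21)/6 = 66/6 = 11; σ²_H = ((21−5)/6)² = 7.111
te_I = (1 + 4·6 + 11)/6 = 36/6 = 6; σ²_I = ((11−1)/6)² = 2.778
te_J = (13 + 4·14 + 15)/6 = 84/6 = 14; σ²_J = ((15−13)/6)² = 0.111

Forward pass:
ES_A = 0; EF_A = 9
ES_B = 0; EF_B = 6
ES_C = 0; EF_C = 12
ES_D = 0; EF_D = 9
ES_E = 0; EF_E = 10
ES_F = max(EF_A=9, EF_D=9) = 9; EF_F = 9+10 = 19
ES_G = 9; EF_G = 9+6 = 15
ES_H = 12; EF_H = 12+11 = 23
ES_I = 6; EF_I = 6+6 = 12
ES_J = max(EF_B=6, EF_E=10, EF_F=19, EF_G=15, EF_H=23, EF_I=12) = 23; EF_J = 23+14 = 37
Expected project duration μ = 37 hours. Critical path: C → H → J.

Variances on critical path: σ²_C=4.000, σ²_H=7.111, σ²_J=0.111.
Largest is σ²_H = 7.111.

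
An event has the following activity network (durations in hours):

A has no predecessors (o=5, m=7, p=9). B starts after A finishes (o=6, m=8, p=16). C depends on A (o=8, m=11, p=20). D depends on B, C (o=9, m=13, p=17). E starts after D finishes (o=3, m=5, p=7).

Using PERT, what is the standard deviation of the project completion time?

te_A = (5 + 4·7 + 9)/6 = 42/6 = 7; σ²_A = ((9−5)/6)² = 0.444
te_B = (6 + 4·8 + 16)/6 = 54/6 = 9; σ²_B = ((16−6)/6)² = 2.778
te_C = (8 + 4·11 + 20)/6 = 72/6 = 12; σ²_C = ((20−8)/6)² = 4.000
te_D = (9 + 4·13 + 17)/6 = 78/6 = 13; σ²_D = ((17−9)/6)² = 1.778
te_E = (3 + 4·5 + 7)/6 = 30/6 = 5; σ²_E = ((7−3)/6)² = 0.444

Forward pass:
ES_A = 0; EF_A = 7
ES_B = 7; EF_B = 7+9 = 16
ES_C = 7; EF_C = 7+12 = 19
ES_D = max(EF_B=16, EF_C=19) = 19; EF_D = 19+13 = 32
ES_E = 32; EF_E = 32+5 = 37
Expected project duration μ = 37 hours. Critical path: A → C → D → E.

Variance along critical path = 0.444 + 4.000 + 1.778 + 0.444 = 6.667
σ = √6.667 = 2.582 hours

2.58 hours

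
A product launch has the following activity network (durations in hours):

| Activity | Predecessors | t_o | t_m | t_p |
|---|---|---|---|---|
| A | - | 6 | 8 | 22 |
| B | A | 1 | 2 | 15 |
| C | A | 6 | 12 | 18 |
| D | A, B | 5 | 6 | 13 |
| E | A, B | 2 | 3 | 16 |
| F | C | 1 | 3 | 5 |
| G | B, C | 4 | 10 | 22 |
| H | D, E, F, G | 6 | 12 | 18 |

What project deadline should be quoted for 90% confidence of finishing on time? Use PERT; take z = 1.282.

te_A = (6 + 4·8 + 22)/6 = 60/6 = 10; σ²_A = ((22−6)/6)² = 7.111
te_B = (1 + 4·2 + 15)/6 = 24/6 = 4; σ²_B = ((15−1)/6)² = 5.444
te_C = (6 + 4·12 + 18)/6 = 72/6 = 12; σ²_C = ((18−6)/6)² = 4.000
te_D = (5 + 4·6 + 13)/6 = 42/6 = 7; σ²_D = ((13−5)/6)² = 1.778
te_E = (2 + 4·3 + 16)/6 = 30/6 = 5; σ²_E = ((16−2)/6)² = 5.444
te_F = (1 + 4·3 + 5)/6 = 18/6 = 3; σ²_F = ((5−1)/6)² = 0.444
te_G = (4 + 4·10 + 22)/6 = 66/6 = 11; σ²_G = ((22−4)/6)² = 9.000
te_H = (6 + 4·12 + 18)/6 = 72/6 = 12; σ²_H = ((18−6)/6)² = 4.000

Forward pass:
ES_A = 0; EF_A = 10
ES_B = 10; EF_B = 10+4 = 14
ES_C = 10; EF_C = 10+12 = 22
ES_D = max(EF_A=10, EF_B=14) = 14; EF_D = 14+7 = 21
ES_E = max(EF_A=10, EF_B=14) = 14; EF_E = 14+5 = 19
ES_F = 22; EF_F = 22+3 = 25
ES_G = max(EF_B=14, EF_C=22) = 22; EF_G = 22+11 = 33
ES_H = max(EF_D=21, EF_E=19, EF_F=25, EF_G=33) = 33; EF_H = 33+12 = 45
Expected project duration μ = 45 hours. Critical path: A → C → G → H.

Variance along critical path = 7.111 + 4.000 + 9.000 + 4.000 = 24.111; σ = 4.910 hours.
D = μ + z·σ = 45 + 1.282·4.910 = 51.3 hours

51.3 hours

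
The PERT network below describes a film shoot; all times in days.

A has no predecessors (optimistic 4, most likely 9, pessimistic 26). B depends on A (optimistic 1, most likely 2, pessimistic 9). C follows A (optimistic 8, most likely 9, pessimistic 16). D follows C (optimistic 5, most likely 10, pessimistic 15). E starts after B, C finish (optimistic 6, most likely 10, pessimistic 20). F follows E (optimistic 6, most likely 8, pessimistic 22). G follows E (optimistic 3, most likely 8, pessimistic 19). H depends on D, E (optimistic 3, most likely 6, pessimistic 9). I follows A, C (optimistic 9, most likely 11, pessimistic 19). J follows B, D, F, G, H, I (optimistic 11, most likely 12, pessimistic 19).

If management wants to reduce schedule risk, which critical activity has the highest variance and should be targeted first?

A

te_A = (4 + 4·9 + 26)/6 = 66/6 = 11; σ²_A = ((26−4)/6)² = 13.444
te_B = (1 + 4·2 + 9)/6 = 18/6 = 3; σ²_B = ((9−1)/6)² = 1.778
te_C = (8 + 4·9 + 16)/6 = 60/6 = 10; σ²_C = ((16−8)/6)² = 1.778
te_D = (5 + 4·10 + 15)/6 = 60/6 = 10; σ²_D = ((15−5)/6)² = 2.778
te_E = (6 + 4·10 + 20)/6 = 66/6 = 11; σ²_E = ((20−6)/6)² = 5.444
te_F = (6 + 4·8 + 22)/6 = 60/6 = 10; σ²_F = ((22−6)/6)² = 7.111
te_G = (3 + 4·8 + 19)/6 = 54/6 = 9; σ²_G = ((19−3)/6)² = 7.111
te_H = (3 + 4·6 + 9)/6 = 36/6 = 6; σ²_H = ((9−3)/6)² = 1.000
te_I = (9 + 4·11 + 19)/6 = 72/6 = 12; σ²_I = ((19−9)/6)² = 2.778
te_J = (11 + 4·12 + 19)/6 = 78/6 = 13; σ²_J = ((19−11)/6)² = 1.778

Forward pass:
ES_A = 0; EF_A = 11
ES_B = 11; EF_B = 11+3 = 14
ES_C = 11; EF_C = 11+10 = 21
ES_D = 21; EF_D = 21+10 = 31
ES_E = max(EF_B=14, EF_C=21) = 21; EF_E = 21+11 = 32
ES_F = 32; EF_F = 32+10 = 42
ES_G = 32; EF_G = 32+9 = 41
ES_H = max(EF_D=31, EF_E=32) = 32; EF_H = 32+6 = 38
ES_I = max(EF_A=11, EF_C=21) = 21; EF_I = 21+12 = 33
ES_J = max(EF_B=14, EF_D=31, EF_F=42, EF_G=41, EF_H=38, EF_I=33) = 42; EF_J = 42+13 = 55
Expected project duration μ = 55 days. Critical path: A → C → E → F → J.

Variances on critical path: σ²_A=13.444, σ²_C=1.778, σ²_E=5.444, σ²_F=7.111, σ²_J=1.778.
Largest is σ²_A = 13.444.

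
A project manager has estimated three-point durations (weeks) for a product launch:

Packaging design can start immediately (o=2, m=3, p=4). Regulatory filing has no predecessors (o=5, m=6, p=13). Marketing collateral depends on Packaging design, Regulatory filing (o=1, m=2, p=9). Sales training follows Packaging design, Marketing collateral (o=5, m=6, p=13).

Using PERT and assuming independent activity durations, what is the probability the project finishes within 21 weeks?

te_Packaging design = (2 + 4·3 + 4)/6 = 18/6 = 3; σ²_Packaging design = ((4−2)/6)² = 0.111
te_Regulatory filing = (5 + 4·6 + 13)/6 = 42/6 = 7; σ²_Regulatory filing = ((13−5)/6)² = 1.778
te_Marketing collateral = (1 + 4·2 + 9)/6 = 18/6 = 3; σ²_Marketing collateral = ((9−1)/6)² = 1.778
te_Sales training = (5 + 4·6 + 13)/6 = 42/6 = 7; σ²_Sales training = ((13−5)/6)² = 1.778

Forward pass:
ES_Packaging design = 0; EF_Packaging design = 3
ES_Regulatory filing = 0; EF_Regulatory filing = 7
ES_Marketing collateral = max(EF_Packaging design=3, EF_Regulatory filing=7) = 7; EF_Marketing collateral = 7+3 = 10
ES_Sales training = max(EF_Packaging design=3, EF_Marketing collateral=10) = 10; EF_Sales training = 10+7 = 17
Expected project duration μ = 17 weeks. Critical path: Regulatory filing → Marketing collateral → Sales training.

Variance along critical path = 1.778 + 1.778 + 1.778 = 5.333; σ = √5.333 = 2.309 weeks.
Z = (21 − 17) / 2.309 = 1.732
P(T ≤ 21) = Φ(1.732) ≈ 0.958

0.958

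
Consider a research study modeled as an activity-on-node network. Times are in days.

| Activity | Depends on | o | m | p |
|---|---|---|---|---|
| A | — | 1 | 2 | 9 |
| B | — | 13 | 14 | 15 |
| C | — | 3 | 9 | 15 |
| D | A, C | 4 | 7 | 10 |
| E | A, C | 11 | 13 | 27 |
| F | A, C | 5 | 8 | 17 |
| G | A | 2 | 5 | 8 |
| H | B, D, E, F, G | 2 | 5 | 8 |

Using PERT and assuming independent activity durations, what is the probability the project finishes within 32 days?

te_A = (1 + 4·2 + 9)/6 = 18/6 = 3; σ²_A = ((9−1)/6)² = 1.778
te_B = (13 + 4·14 + 15)/6 = 84/6 = 14; σ²_B = ((15−13)/6)² = 0.111
te_C = (3 + 4·9 + 15)/6 = 54/6 = 9; σ²_C = ((15−3)/6)² = 4.000
te_D = (4 + 4·7 + 10)/6 = 42/6 = 7; σ²_D = ((10−4)/6)² = 1.000
te_E = (11 + 4·13 + 27)/6 = 90/6 = 15; σ²_E = ((27−11)/6)² = 7.111
te_F = (5 + 4·8 + 17)/6 = 54/6 = 9; σ²_F = ((17−5)/6)² = 4.000
te_G = (2 + 4·5 + 8)/6 = 30/6 = 5; σ²_G = ((8−2)/6)² = 1.000
te_H = (2 + 4·5 + 8)/6 = 30/6 = 5; σ²_H = ((8−2)/6)² = 1.000

Forward pass:
ES_A = 0; EF_A = 3
ES_B = 0; EF_B = 14
ES_C = 0; EF_C = 9
ES_D = max(EF_A=3, EF_C=9) = 9; EF_D = 9+7 = 16
ES_E = max(EF_A=3, EF_C=9) = 9; EF_E = 9+15 = 24
ES_F = max(EF_A=3, EF_C=9) = 9; EF_F = 9+9 = 18
ES_G = 3; EF_G = 3+5 = 8
ES_H = max(EF_B=14, EF_D=16, EF_E=24, EF_F=18, EF_G=8) = 24; EF_H = 24+5 = 29
Expected project duration μ = 29 days. Critical path: C → E → H.

Variance along critical path = 4.000 + 7.111 + 1.000 = 12.111; σ = √12.111 = 3.480 days.
Z = (32 − 29) / 3.480 = 0.862
P(T ≤ 32) = Φ(0.862) ≈ 0.806

0.806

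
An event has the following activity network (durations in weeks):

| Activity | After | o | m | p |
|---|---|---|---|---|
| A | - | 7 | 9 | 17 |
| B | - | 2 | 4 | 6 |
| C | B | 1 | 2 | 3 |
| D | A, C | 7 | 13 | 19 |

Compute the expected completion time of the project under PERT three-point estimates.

23 weeks

te_A = (7 + 4·9 + 17)/6 = 60/6 = 10
te_B = (2 + 4·4 + 6)/6 = 24/6 = 4
te_C = (1 + 4·2 + 3)/6 = 12/6 = 2
te_D = (7 + 4·13 + 19)/6 = 78/6 = 13

Forward pass:
ES_A = 0; EF_A = 10
ES_B = 0; EF_B = 4
ES_C = 4; EF_C = 4+2 = 6
ES_D = max(EF_A=10, EF_C=6) = 10; EF_D = 10+13 = 23
Expected project duration μ = 23 weeks. Critical path: A → D.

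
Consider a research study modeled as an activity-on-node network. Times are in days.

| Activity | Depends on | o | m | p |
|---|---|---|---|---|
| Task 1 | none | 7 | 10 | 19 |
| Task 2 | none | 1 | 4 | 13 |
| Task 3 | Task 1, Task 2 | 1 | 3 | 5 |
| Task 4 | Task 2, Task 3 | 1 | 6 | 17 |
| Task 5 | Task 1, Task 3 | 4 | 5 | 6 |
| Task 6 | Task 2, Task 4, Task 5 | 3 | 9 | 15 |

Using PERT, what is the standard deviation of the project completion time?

3.94 days

te_Task 1 = (7 + 4·10 + 19)/6 = 66/6 = 11; σ²_Task 1 = ((19−7)/6)² = 4.000
te_Task 2 = (1 + 4·4 + 13)/6 = 30/6 = 5; σ²_Task 2 = ((13−1)/6)² = 4.000
te_Task 3 = (1 + 4·3 + 5)/6 = 18/6 = 3; σ²_Task 3 = ((5−1)/6)² = 0.444
te_Task 4 = (1 + 4·6 + 17)/6 = 42/6 = 7; σ²_Task 4 = ((17−1)/6)² = 7.111
te_Task 5 = (4 + 4·5 + 6)/6 = 30/6 = 5; σ²_Task 5 = ((6−4)/6)² = 0.111
te_Task 6 = (3 + 4·9 + 15)/6 = 54/6 = 9; σ²_Task 6 = ((15−3)/6)² = 4.000

Forward pass:
ES_Task 1 = 0; EF_Task 1 = 11
ES_Task 2 = 0; EF_Task 2 = 5
ES_Task 3 = max(EF_Task 1=11, EF_Task 2=5) = 11; EF_Task 3 = 11+3 = 14
ES_Task 4 = max(EF_Task 2=5, EF_Task 3=14) = 14; EF_Task 4 = 14+7 = 21
ES_Task 5 = max(EF_Task 1=11, EF_Task 3=14) = 14; EF_Task 5 = 14+5 = 19
ES_Task 6 = max(EF_Task 2=5, EF_Task 4=21, EF_Task 5=19) = 21; EF_Task 6 = 21+9 = 30
Expected project duration μ = 30 days. Critical path: Task 1 → Task 3 → Task 4 → Task 6.

Variance along critical path = 4.000 + 0.444 + 7.111 + 4.000 = 15.556
σ = √15.556 = 3.944 days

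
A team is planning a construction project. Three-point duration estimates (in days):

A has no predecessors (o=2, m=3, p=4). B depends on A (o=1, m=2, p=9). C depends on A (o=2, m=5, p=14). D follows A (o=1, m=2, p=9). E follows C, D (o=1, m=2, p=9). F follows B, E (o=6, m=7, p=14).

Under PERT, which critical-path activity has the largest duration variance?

te_A = (2 + 4·3 + 4)/6 = 18/6 = 3; σ²_A = ((4−2)/6)² = 0.111
te_B = (1 + 4·2 + 9)/6 = 18/6 = 3; σ²_B = ((9−1)/6)² = 1.778
te_C = (2 + 4·5 + 14)/6 = 36/6 = 6; σ²_C = ((14−2)/6)² = 4.000
te_D = (1 + 4·2 + 9)/6 = 18/6 = 3; σ²_D = ((9−1)/6)² = 1.778
te_E = (1 + 4·2 + 9)/6 = 18/6 = 3; σ²_E = ((9−1)/6)² = 1.778
te_F = (6 + 4·7 + 14)/6 = 48/6 = 8; σ²_F = ((14−6)/6)² = 1.778

Forward pass:
ES_A = 0; EF_A = 3
ES_B = 3; EF_B = 3+3 = 6
ES_C = 3; EF_C = 3+6 = 9
ES_D = 3; EF_D = 3+3 = 6
ES_E = max(EF_C=9, EF_D=6) = 9; EF_E = 9+3 = 12
ES_F = max(EF_B=6, EF_E=12) = 12; EF_F = 12+8 = 20
Expected project duration μ = 20 days. Critical path: A → C → E → F.

Variances on critical path: σ²_A=0.111, σ²_C=4.000, σ²_E=1.778, σ²_F=1.778.
Largest is σ²_C = 4.000.

C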